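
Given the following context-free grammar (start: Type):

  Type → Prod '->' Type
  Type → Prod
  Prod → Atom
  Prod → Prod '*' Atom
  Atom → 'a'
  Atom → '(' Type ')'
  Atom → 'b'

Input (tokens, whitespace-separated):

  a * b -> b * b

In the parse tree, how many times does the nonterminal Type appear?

[Type [Prod [Prod [Atom a]] * [Atom b]] -> [Type [Prod [Prod [Atom b]] * [Atom b]]]]

2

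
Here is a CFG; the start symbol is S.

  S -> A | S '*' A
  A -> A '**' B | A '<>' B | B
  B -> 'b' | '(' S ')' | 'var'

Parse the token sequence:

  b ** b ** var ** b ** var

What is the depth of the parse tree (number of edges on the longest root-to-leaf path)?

[S [A [A [A [A [A [B b]] ** [B b]] ** [B var]] ** [B b]] ** [B var]]]

7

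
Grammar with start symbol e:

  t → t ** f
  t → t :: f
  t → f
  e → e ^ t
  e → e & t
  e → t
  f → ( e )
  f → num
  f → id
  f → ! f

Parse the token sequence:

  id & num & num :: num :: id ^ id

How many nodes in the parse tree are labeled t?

6

[e [e [e [e [t [f id]]] & [t [f num]]] & [t [t [t [f num]] :: [f num]] :: [f id]]] ^ [t [f id]]]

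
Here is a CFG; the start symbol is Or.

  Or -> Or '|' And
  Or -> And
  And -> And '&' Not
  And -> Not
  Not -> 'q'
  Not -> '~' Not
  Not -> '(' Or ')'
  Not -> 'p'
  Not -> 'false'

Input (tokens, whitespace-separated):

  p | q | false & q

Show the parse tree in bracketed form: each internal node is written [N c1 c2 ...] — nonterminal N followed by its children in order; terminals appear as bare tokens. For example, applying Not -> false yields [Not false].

Or
Or | And
Or | And | And
And | And | And
Not | And | And
p | And | And
p | Not | And
p | q | And
p | q | And & Not
p | q | Not & Not
p | q | false & Not
p | q | false & q

[Or [Or [Or [And [Not p]]] | [And [Not q]]] | [And [And [Not false]] & [Not q]]]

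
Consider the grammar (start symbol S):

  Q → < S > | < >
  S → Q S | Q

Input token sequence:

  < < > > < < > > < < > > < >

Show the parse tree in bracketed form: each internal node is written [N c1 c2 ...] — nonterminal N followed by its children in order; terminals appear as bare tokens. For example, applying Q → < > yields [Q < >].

S
Q S
< S > S
< Q > S
< < > > S
< < > > Q S
< < > > < S > S
< < > > < Q > S
< < > > < < > > S
< < > > < < > > Q S
< < > > < < > > < S > S
< < > > < < > > < Q > S
< < > > < < > > < < > > S
< < > > < < > > < < > > Q
< < > > < < > > < < > > < >

[S [Q < [S [Q < >]] >] [S [Q < [S [Q < >]] >] [S [Q < [S [Q < >]] >] [S [Q < >]]]]]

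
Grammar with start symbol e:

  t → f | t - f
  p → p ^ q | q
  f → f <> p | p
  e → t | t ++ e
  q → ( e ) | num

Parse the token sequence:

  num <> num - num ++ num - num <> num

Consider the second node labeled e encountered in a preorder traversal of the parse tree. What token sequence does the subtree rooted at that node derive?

[e [t [t [f [f [p [q num]]] <> [p [q num]]]] - [f [p [q num]]]] ++ [e [t [t [f [p [q num]]]] - [f [f [p [q num]]] <> [p [q num]]]]]]

num - num <> num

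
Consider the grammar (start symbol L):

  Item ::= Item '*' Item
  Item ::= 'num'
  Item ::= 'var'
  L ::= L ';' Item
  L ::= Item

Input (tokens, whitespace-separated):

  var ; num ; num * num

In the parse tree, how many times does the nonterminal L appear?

3

[L [L [L [Item var]] ; [Item num]] ; [Item [Item num] * [Item num]]]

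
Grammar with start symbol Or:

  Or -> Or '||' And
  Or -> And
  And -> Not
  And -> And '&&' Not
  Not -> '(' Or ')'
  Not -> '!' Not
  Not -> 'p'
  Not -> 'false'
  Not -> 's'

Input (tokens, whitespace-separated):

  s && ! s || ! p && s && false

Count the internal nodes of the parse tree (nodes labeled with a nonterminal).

14

[Or [Or [And [And [Not s]] && [Not ! [Not s]]]] || [And [And [And [Not ! [Not p]]] && [Not s]] && [Not false]]]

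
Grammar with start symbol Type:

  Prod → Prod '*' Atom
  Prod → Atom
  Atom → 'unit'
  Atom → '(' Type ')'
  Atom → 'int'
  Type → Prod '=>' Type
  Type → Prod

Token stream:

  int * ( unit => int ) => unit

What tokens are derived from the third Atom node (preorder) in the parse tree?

[Type [Prod [Prod [Atom int]] * [Atom ( [Type [Prod [Atom unit]] => [Type [Prod [Atom int]]]] )]] => [Type [Prod [Atom unit]]]]

unit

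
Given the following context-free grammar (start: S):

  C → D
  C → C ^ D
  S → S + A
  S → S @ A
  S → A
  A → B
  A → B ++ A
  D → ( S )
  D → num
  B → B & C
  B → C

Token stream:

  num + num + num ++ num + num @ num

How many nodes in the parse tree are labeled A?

6

[S [S [S [S [S [A [B [C [D num]]]]] + [A [B [C [D num]]]]] + [A [B [C [D num]]] ++ [A [B [C [D num]]]]]] + [A [B [C [D num]]]]] @ [A [B [C [D num]]]]]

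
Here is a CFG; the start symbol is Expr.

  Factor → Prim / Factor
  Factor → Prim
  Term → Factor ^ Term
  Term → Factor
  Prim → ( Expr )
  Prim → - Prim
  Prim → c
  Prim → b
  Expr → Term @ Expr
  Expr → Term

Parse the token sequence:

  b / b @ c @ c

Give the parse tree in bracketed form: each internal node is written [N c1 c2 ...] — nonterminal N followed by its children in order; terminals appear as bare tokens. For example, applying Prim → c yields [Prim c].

Expr
Term @ Expr
Factor @ Expr
Prim / Factor @ Expr
b / Factor @ Expr
b / Prim @ Expr
b / b @ Expr
b / b @ Term @ Expr
b / b @ Factor @ Expr
b / b @ Prim @ Expr
b / b @ c @ Expr
b / b @ c @ Term
b / b @ c @ Factor
b / b @ c @ Prim
b / b @ c @ c

[Expr [Term [Factor [Prim b] / [Factor [Prim b]]]] @ [Expr [Term [Factor [Prim c]]] @ [Expr [Term [Factor [Prim c]]]]]]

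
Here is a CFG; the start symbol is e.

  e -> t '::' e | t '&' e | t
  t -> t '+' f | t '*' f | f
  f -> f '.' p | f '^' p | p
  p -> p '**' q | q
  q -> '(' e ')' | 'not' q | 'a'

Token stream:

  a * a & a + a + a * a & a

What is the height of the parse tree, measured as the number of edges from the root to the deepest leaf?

[e [t [t [f [p [q a]]]] * [f [p [q a]]]] & [e [t [t [t [t [f [p [q a]]]] + [f [p [q a]]]] + [f [p [q a]]]] * [f [p [q a]]]] & [e [t [f [p [q a]]]]]]]

9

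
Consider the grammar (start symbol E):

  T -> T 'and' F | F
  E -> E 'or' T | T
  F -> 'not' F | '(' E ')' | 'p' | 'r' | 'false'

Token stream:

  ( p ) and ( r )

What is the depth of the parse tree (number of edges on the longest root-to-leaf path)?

7

[E [T [T [F ( [E [T [F p]]] )]] and [F ( [E [T [F r]]] )]]]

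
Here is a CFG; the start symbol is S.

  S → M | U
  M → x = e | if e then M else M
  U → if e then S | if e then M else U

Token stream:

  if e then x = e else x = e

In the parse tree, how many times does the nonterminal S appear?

1

[S [M if e then [M x = e] else [M x = e]]]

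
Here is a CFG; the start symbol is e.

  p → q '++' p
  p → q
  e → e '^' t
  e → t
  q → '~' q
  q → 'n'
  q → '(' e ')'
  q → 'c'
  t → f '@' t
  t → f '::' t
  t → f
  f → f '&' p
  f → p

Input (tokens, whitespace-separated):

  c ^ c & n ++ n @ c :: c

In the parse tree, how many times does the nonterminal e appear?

[e [e [t [f [p [q c]]]]] ^ [t [f [f [p [q c]]] & [p [q n] ++ [p [q n]]]] @ [t [f [p [q c]]] :: [t [f [p [q c]]]]]]]

2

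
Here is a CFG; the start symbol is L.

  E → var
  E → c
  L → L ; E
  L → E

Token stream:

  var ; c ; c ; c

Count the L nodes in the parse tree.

[L [L [L [L [E var]] ; [E c]] ; [E c]] ; [E c]]

4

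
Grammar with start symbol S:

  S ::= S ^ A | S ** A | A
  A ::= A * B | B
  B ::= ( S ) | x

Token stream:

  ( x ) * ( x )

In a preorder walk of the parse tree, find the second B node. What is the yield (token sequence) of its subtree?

x

[S [A [A [B ( [S [A [B x]]] )]] * [B ( [S [A [B x]]] )]]]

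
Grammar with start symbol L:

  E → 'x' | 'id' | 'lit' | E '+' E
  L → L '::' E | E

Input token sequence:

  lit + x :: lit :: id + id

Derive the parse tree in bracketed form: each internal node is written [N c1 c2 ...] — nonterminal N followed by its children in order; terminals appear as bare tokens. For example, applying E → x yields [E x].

L
L :: E
L :: E :: E
E :: E :: E
E + E :: E :: E
lit + E :: E :: E
lit + x :: E :: E
lit + x :: lit :: E
lit + x :: lit :: E + E
lit + x :: lit :: id + E
lit + x :: lit :: id + id

[L [L [L [E [E lit] + [E x]]] :: [E lit]] :: [E [E id] + [E id]]]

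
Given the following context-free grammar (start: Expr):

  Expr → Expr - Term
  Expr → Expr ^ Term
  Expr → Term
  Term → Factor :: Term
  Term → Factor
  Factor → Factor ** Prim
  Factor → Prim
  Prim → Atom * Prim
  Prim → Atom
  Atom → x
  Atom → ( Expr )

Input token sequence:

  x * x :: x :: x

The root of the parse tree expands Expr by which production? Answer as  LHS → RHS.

[Expr [Term [Factor [Prim [Atom x] * [Prim [Atom x]]]] :: [Term [Factor [Prim [Atom x]]] :: [Term [Factor [Prim [Atom x]]]]]]]

Expr → Term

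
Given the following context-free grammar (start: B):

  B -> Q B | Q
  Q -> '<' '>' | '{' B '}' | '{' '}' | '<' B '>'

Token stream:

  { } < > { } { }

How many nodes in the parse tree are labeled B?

4

[B [Q { }] [B [Q < >] [B [Q { }] [B [Q { }]]]]]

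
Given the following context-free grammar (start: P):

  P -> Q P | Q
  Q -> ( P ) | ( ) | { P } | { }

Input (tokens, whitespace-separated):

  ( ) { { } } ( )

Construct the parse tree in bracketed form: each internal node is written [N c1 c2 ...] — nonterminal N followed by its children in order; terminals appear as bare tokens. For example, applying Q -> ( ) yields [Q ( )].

P
Q P
( ) P
( ) Q P
( ) { P } P
( ) { Q } P
( ) { { } } P
( ) { { } } Q
( ) { { } } ( )

[P [Q ( )] [P [Q { [P [Q { }]] }] [P [Q ( )]]]]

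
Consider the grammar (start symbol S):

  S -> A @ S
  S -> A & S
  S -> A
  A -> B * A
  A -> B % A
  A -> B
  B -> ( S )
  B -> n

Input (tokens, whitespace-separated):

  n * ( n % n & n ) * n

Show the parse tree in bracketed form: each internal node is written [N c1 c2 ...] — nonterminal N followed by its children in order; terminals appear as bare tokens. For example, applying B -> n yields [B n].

[S [A [B n] * [A [B ( [S [A [B n] % [A [B n]]] & [S [A [B n]]]] )] * [A [B n]]]]]

S
A
B * A
n * A
n * B * A
n * ( S ) * A
n * ( A & S ) * A
n * ( B % A & S ) * A
n * ( n % A & S ) * A
n * ( n % B & S ) * A
n * ( n % n & S ) * A
n * ( n % n & A ) * A
n * ( n % n & B ) * A
n * ( n % n & n ) * A
n * ( n % n & n ) * B
n * ( n % n & n ) * n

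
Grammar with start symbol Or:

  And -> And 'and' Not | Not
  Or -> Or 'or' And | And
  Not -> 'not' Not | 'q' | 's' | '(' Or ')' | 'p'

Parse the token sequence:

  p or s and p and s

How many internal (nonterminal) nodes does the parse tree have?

[Or [Or [And [Not p]]] or [And [And [And [Not s]] and [Not p]] and [Not s]]]

10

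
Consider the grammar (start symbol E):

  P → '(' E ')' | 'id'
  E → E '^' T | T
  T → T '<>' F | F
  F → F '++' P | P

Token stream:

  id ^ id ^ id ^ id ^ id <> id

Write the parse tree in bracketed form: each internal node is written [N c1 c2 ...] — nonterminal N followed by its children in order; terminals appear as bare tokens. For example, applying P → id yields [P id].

[E [E [E [E [E [T [F [P id]]]] ^ [T [F [P id]]]] ^ [T [F [P id]]]] ^ [T [F [P id]]]] ^ [T [T [F [P id]]] <> [F [P id]]]]

E
E ^ T
E ^ T ^ T
E ^ T ^ T ^ T
E ^ T ^ T ^ T ^ T
T ^ T ^ T ^ T ^ T
F ^ T ^ T ^ T ^ T
P ^ T ^ T ^ T ^ T
id ^ T ^ T ^ T ^ T
id ^ F ^ T ^ T ^ T
id ^ P ^ T ^ T ^ T
id ^ id ^ T ^ T ^ T
id ^ id ^ F ^ T ^ T
id ^ id ^ P ^ T ^ T
id ^ id ^ id ^ T ^ T
id ^ id ^ id ^ F ^ T
id ^ id ^ id ^ P ^ T
id ^ id ^ id ^ id ^ T
id ^ id ^ id ^ id ^ T <> F
id ^ id ^ id ^ id ^ F <> F
id ^ id ^ id ^ id ^ P <> F
id ^ id ^ id ^ id ^ id <> F
id ^ id ^ id ^ id ^ id <> P
id ^ id ^ id ^ id ^ id <> id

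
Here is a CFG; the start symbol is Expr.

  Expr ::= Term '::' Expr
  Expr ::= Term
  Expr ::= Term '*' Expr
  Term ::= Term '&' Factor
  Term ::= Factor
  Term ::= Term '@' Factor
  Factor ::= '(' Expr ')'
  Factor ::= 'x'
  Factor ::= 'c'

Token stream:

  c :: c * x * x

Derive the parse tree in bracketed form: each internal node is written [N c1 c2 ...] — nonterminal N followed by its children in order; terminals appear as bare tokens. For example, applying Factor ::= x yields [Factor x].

[Expr [Term [Factor c]] :: [Expr [Term [Factor c]] * [Expr [Term [Factor x]] * [Expr [Term [Factor x]]]]]]

Expr
Term :: Expr
Factor :: Expr
c :: Expr
c :: Term * Expr
c :: Factor * Expr
c :: c * Expr
c :: c * Term * Expr
c :: c * Factor * Expr
c :: c * x * Expr
c :: c * x * Term
c :: c * x * Factor
c :: c * x * x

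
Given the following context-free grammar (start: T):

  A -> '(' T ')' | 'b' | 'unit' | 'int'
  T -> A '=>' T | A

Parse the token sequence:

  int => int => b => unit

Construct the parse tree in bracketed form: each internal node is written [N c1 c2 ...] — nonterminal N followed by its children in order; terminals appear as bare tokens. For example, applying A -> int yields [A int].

[T [A int] => [T [A int] => [T [A b] => [T [A unit]]]]]

T
A => T
int => T
int => A => T
int => int => T
int => int => A => T
int => int => b => T
int => int => b => A
int => int => b => unit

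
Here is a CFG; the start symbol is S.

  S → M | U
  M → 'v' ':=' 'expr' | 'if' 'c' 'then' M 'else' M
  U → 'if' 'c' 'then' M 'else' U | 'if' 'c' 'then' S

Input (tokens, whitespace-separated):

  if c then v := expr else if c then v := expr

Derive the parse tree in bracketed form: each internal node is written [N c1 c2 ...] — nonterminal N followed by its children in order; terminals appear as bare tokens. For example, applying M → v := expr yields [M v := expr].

S
U
if c then M else U
if c then v := expr else U
if c then v := expr else if c then S
if c then v := expr else if c then M
if c then v := expr else if c then v := expr

[S [U if c then [M v := expr] else [U if c then [S [M v := expr]]]]]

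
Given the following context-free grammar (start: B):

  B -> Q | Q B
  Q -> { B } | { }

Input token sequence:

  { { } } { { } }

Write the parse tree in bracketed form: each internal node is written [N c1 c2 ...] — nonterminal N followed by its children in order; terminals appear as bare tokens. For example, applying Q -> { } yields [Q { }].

[B [Q { [B [Q { }]] }] [B [Q { [B [Q { }]] }]]]

B
Q B
{ B } B
{ Q } B
{ { } } B
{ { } } Q
{ { } } { B }
{ { } } { Q }
{ { } } { { } }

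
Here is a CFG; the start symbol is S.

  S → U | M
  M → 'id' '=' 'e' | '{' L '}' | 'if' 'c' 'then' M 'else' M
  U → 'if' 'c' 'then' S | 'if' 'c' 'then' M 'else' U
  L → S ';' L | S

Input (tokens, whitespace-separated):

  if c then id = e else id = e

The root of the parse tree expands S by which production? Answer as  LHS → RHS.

[S [M if c then [M id = e] else [M id = e]]]

S → M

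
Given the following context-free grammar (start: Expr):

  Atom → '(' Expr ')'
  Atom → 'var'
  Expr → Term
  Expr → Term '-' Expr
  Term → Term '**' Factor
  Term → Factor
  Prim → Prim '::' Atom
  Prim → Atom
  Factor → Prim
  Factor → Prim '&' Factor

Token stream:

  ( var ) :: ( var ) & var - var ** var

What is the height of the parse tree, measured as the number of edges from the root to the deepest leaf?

11

[Expr [Term [Factor [Prim [Prim [Atom ( [Expr [Term [Factor [Prim [Atom var]]]]] )]] :: [Atom ( [Expr [Term [Factor [Prim [Atom var]]]]] )]] & [Factor [Prim [Atom var]]]]] - [Expr [Term [Term [Factor [Prim [Atom var]]]] ** [Factor [Prim [Atom var]]]]]]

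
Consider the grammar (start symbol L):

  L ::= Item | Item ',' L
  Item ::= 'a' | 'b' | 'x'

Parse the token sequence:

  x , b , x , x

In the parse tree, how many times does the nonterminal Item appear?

4

[L [Item x] , [L [Item b] , [L [Item x] , [L [Item x]]]]]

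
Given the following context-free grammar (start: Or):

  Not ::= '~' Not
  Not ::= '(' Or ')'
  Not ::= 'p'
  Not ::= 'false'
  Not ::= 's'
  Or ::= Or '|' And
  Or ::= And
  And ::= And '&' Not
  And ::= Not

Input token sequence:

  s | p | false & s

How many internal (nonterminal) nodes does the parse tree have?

[Or [Or [Or [And [Not s]]] | [And [Not p]]] | [And [And [Not false]] & [Not s]]]

11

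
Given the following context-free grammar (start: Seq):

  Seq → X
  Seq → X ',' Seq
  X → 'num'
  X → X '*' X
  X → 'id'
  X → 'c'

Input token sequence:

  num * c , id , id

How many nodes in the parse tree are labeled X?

5

[Seq [X [X num] * [X c]] , [Seq [X id] , [Seq [X id]]]]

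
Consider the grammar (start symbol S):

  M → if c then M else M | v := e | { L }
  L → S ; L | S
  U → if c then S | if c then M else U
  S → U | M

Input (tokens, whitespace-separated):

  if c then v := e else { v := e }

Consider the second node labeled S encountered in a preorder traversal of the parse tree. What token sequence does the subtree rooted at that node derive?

v := e

[S [M if c then [M v := e] else [M { [L [S [M v := e]]] }]]]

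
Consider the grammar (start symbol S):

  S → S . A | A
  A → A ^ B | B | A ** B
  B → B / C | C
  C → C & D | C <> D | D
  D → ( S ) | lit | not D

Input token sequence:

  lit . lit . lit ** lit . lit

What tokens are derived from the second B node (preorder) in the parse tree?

[S [S [S [S [A [B [C [D lit]]]]] . [A [B [C [D lit]]]]] . [A [A [B [C [D lit]]]] ** [B [C [D lit]]]]] . [A [B [C [D lit]]]]]

lit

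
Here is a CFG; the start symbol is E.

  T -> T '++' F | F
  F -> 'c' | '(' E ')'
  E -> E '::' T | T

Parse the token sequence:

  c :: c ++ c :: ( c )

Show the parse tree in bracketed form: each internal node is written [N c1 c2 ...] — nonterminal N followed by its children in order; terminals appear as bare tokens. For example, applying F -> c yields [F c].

[E [E [E [T [F c]]] :: [T [T [F c]] ++ [F c]]] :: [T [F ( [E [T [F c]]] )]]]

E
E :: T
E :: T :: T
T :: T :: T
F :: T :: T
c :: T :: T
c :: T ++ F :: T
c :: F ++ F :: T
c :: c ++ F :: T
c :: c ++ c :: T
c :: c ++ c :: F
c :: c ++ c :: ( E )
c :: c ++ c :: ( T )
c :: c ++ c :: ( F )
c :: c ++ c :: ( c )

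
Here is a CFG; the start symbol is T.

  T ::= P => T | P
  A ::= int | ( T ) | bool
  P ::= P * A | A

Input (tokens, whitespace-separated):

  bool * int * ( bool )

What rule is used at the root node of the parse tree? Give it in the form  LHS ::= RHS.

[T [P [P [P [A bool]] * [A int]] * [A ( [T [P [A bool]]] )]]]

T ::= P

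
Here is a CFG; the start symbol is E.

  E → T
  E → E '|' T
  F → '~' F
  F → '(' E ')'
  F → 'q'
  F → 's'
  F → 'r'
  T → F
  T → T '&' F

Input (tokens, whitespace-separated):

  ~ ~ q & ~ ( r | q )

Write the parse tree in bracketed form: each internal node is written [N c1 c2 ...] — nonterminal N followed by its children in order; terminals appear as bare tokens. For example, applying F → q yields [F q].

[E [T [T [F ~ [F ~ [F q]]]] & [F ~ [F ( [E [E [T [F r]]] | [T [F q]]] )]]]]

E
T
T & F
F & F
~ F & F
~ ~ F & F
~ ~ q & F
~ ~ q & ~ F
~ ~ q & ~ ( E )
~ ~ q & ~ ( E | T )
~ ~ q & ~ ( T | T )
~ ~ q & ~ ( F | T )
~ ~ q & ~ ( r | T )
~ ~ q & ~ ( r | F )
~ ~ q & ~ ( r | q )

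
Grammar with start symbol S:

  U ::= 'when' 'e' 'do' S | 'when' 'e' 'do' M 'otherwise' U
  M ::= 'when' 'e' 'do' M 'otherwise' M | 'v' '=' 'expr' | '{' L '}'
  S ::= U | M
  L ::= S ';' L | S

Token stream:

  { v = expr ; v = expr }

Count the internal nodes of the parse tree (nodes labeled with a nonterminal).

[S [M { [L [S [M v = expr]] ; [L [S [M v = expr]]]] }]]

8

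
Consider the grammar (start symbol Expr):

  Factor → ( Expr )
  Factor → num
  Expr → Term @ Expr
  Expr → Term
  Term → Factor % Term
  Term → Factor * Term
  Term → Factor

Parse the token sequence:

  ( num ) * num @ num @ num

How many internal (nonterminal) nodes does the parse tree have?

[Expr [Term [Factor ( [Expr [Term [Factor num]]] )] * [Term [Factor num]]] @ [Expr [Term [Factor num]] @ [Expr [Term [Factor num]]]]]

14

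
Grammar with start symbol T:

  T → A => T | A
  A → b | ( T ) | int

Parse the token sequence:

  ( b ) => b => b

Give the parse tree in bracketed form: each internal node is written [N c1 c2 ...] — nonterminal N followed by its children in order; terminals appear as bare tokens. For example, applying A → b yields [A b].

[T [A ( [T [A b]] )] => [T [A b] => [T [A b]]]]

T
A => T
( T ) => T
( A ) => T
( b ) => T
( b ) => A => T
( b ) => b => T
( b ) => b => A
( b ) => b => b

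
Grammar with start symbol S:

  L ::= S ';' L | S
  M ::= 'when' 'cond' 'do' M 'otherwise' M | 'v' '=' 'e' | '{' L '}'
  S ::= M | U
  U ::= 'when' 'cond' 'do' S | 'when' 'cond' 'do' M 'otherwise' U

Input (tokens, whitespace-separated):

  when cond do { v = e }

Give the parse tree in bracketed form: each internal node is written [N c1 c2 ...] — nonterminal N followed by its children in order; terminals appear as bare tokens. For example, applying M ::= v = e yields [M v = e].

S
U
when cond do S
when cond do M
when cond do { L }
when cond do { S }
when cond do { M }
when cond do { v = e }

[S [U when cond do [S [M { [L [S [M v = e]]] }]]]]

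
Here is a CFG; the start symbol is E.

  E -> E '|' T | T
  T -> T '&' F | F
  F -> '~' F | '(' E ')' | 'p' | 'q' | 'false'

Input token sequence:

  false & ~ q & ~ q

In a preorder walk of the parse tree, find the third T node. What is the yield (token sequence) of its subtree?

[E [T [T [T [F false]] & [F ~ [F q]]] & [F ~ [F q]]]]

false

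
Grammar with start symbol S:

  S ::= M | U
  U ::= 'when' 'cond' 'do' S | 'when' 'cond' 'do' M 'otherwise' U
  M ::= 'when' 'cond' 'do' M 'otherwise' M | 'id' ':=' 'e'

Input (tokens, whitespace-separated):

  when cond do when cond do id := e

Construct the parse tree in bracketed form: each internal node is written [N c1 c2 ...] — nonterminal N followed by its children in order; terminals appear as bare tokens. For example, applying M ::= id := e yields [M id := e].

S
U
when cond do S
when cond do U
when cond do when cond do S
when cond do when cond do M
when cond do when cond do id := e

[S [U when cond do [S [U when cond do [S [M id := e]]]]]]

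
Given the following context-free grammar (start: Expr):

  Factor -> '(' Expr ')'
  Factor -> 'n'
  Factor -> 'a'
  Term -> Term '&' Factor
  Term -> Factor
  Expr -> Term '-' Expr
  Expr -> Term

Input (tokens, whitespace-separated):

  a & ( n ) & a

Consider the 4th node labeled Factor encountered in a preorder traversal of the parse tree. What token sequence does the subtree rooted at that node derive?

[Expr [Term [Term [Term [Factor a]] & [Factor ( [Expr [Term [Factor n]]] )]] & [Factor a]]]

a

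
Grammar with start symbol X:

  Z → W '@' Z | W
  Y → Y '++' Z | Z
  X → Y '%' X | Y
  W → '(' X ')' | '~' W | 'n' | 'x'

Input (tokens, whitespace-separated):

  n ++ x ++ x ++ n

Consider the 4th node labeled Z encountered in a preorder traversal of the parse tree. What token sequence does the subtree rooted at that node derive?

n

[X [Y [Y [Y [Y [Z [W n]]] ++ [Z [W x]]] ++ [Z [W x]]] ++ [Z [W n]]]]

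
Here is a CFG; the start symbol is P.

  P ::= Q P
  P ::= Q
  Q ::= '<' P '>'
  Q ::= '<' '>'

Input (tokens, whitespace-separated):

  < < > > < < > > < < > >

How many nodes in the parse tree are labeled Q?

[P [Q < [P [Q < >]] >] [P [Q < [P [Q < >]] >] [P [Q < [P [Q < >]] >]]]]

6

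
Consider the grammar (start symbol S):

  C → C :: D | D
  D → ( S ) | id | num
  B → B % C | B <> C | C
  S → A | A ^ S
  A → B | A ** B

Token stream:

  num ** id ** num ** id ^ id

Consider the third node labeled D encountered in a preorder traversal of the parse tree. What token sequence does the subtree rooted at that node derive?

num

[S [A [A [A [A [B [C [D num]]]] ** [B [C [D id]]]] ** [B [C [D num]]]] ** [B [C [D id]]]] ^ [S [A [B [C [D id]]]]]]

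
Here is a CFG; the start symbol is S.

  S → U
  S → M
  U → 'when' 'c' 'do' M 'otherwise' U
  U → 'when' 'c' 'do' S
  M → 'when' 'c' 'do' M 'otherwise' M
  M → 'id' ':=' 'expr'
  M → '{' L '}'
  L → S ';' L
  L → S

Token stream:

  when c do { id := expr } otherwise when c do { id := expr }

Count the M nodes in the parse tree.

[S [U when c do [M { [L [S [M id := expr]]] }] otherwise [U when c do [S [M { [L [S [M id := expr]]] }]]]]]

4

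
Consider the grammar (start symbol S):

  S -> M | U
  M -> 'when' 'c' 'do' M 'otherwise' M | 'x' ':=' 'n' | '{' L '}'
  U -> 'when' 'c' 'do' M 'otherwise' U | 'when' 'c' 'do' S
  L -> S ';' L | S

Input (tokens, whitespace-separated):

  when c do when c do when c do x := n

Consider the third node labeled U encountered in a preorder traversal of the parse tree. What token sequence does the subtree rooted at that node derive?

when c do x := n

[S [U when c do [S [U when c do [S [U when c do [S [M x := n]]]]]]]]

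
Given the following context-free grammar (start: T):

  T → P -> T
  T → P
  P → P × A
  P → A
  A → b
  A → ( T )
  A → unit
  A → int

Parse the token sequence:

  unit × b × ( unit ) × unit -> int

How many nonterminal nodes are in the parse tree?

15

[T [P [P [P [P [A unit]] × [A b]] × [A ( [T [P [A unit]]] )]] × [A unit]] -> [T [P [A int]]]]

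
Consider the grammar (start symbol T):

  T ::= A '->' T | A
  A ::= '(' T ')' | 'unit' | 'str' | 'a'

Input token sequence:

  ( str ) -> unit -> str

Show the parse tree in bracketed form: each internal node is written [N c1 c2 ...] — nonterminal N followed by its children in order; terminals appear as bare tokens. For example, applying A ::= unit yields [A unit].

T
A -> T
( T ) -> T
( A ) -> T
( str ) -> T
( str ) -> A -> T
( str ) -> unit -> T
( str ) -> unit -> A
( str ) -> unit -> str

[T [A ( [T [A str]] )] -> [T [A unit] -> [T [A str]]]]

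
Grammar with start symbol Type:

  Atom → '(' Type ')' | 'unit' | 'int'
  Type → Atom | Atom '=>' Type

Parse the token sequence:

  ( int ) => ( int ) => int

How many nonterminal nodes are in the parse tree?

[Type [Atom ( [Type [Atom int]] )] => [Type [Atom ( [Type [Atom int]] )] => [Type [Atom int]]]]

10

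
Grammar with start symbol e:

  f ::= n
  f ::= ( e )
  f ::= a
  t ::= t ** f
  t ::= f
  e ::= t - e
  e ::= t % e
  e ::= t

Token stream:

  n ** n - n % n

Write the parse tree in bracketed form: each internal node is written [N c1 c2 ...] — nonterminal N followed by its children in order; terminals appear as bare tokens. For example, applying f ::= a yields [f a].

e
t - e
t ** f - e
f ** f - e
n ** f - e
n ** n - e
n ** n - t % e
n ** n - f % e
n ** n - n % e
n ** n - n % t
n ** n - n % f
n ** n - n % n

[e [t [t [f n]] ** [f n]] - [e [t [f n]] % [e [t [f n]]]]]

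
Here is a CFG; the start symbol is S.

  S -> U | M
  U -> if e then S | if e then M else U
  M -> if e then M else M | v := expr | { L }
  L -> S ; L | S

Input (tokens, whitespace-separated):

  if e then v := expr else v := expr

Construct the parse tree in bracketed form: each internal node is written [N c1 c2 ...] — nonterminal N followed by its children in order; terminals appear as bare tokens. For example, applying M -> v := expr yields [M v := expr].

S
M
if e then M else M
if e then v := expr else M
if e then v := expr else v := expr

[S [M if e then [M v := expr] else [M v := expr]]]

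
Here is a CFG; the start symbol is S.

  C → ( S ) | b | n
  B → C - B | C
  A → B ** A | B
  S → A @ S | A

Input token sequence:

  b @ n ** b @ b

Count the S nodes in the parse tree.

3

[S [A [B [C b]]] @ [S [A [B [C n]] ** [A [B [C b]]]] @ [S [A [B [C b]]]]]]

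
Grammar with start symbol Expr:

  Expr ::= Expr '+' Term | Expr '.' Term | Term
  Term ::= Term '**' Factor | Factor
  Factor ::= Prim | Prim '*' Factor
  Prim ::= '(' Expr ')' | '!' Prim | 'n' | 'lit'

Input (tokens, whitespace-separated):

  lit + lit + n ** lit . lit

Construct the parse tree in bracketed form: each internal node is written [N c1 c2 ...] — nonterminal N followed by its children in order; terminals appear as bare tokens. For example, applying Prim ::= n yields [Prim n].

[Expr [Expr [Expr [Expr [Term [Factor [Prim lit]]]] + [Term [Factor [Prim lit]]]] + [Term [Term [Factor [Prim n]]] ** [Factor [Prim lit]]]] . [Term [Factor [Prim lit]]]]

Expr
Expr . Term
Expr + Term . Term
Expr + Term + Term . Term
Term + Term + Term . Term
Factor + Term + Term . Term
Prim + Term + Term . Term
lit + Term + Term . Term
lit + Factor + Term . Term
lit + Prim + Term . Term
lit + lit + Term . Term
lit + lit + Term ** Factor . Term
lit + lit + Factor ** Factor . Term
lit + lit + Prim ** Factor . Term
lit + lit + n ** Factor . Term
lit + lit + n ** Prim . Term
lit + lit + n ** lit . Term
lit + lit + n ** lit . Factor
lit + lit + n ** lit . Prim
lit + lit + n ** lit . lit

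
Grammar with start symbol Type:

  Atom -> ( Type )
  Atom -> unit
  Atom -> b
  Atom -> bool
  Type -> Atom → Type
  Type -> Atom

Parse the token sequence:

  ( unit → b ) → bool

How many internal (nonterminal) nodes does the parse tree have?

[Type [Atom ( [Type [Atom unit] → [Type [Atom b]]] )] → [Type [Atom bool]]]

8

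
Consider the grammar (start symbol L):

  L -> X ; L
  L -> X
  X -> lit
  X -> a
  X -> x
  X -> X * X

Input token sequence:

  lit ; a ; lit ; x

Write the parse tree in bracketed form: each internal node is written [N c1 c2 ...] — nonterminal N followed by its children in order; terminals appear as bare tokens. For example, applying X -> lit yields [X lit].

[L [X lit] ; [L [X a] ; [L [X lit] ; [L [X x]]]]]

L
X ; L
lit ; L
lit ; X ; L
lit ; a ; L
lit ; a ; X ; L
lit ; a ; lit ; L
lit ; a ; lit ; X
lit ; a ; lit ; x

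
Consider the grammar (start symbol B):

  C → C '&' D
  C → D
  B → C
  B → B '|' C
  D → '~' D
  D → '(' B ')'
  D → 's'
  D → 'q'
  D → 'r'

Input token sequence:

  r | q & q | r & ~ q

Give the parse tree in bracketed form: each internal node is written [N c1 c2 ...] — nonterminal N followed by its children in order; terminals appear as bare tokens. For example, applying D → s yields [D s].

[B [B [B [C [D r]]] | [C [C [D q]] & [D q]]] | [C [C [D r]] & [D ~ [D q]]]]

B
B | C
B | C | C
C | C | C
D | C | C
r | C | C
r | C & D | C
r | D & D | C
r | q & D | C
r | q & q | C
r | q & q | C & D
r | q & q | D & D
r | q & q | r & D
r | q & q | r & ~ D
r | q & q | r & ~ q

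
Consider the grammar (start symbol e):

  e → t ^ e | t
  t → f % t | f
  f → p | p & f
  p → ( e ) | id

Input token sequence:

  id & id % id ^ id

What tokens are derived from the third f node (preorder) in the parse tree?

[e [t [f [p id] & [f [p id]]] % [t [f [p id]]]] ^ [e [t [f [p id]]]]]

id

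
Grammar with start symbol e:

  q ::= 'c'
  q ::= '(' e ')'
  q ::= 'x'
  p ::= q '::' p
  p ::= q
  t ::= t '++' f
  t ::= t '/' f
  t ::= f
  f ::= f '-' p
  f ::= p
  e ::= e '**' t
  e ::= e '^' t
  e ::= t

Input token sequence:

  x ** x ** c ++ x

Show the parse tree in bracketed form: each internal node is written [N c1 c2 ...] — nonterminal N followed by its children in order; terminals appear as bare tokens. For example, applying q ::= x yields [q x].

e
e ** t
e ** t ** t
t ** t ** t
f ** t ** t
p ** t ** t
q ** t ** t
x ** t ** t
x ** f ** t
x ** p ** t
x ** q ** t
x ** x ** t
x ** x ** t ++ f
x ** x ** f ++ f
x ** x ** p ++ f
x ** x ** q ++ f
x ** x ** c ++ f
x ** x ** c ++ p
x ** x ** c ++ q
x ** x ** c ++ x

[e [e [e [t [f [p [q x]]]]] ** [t [f [p [q x]]]]] ** [t [t [f [p [q c]]]] ++ [f [p [q x]]]]]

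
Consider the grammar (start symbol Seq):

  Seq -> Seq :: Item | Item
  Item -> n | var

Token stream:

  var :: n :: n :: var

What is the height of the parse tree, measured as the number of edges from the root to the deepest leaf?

5

[Seq [Seq [Seq [Seq [Item var]] :: [Item n]] :: [Item n]] :: [Item var]]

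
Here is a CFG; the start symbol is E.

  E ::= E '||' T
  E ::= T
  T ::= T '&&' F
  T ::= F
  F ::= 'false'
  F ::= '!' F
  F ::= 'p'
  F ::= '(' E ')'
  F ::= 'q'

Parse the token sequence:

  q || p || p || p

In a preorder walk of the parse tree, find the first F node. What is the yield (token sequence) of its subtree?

q

[E [E [E [E [T [F q]]] || [T [F p]]] || [T [F p]]] || [T [F p]]]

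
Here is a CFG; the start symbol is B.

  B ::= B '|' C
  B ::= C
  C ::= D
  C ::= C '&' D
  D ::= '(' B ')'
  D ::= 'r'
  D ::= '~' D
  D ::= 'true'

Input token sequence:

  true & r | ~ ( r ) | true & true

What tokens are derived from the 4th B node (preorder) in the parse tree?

r

[B [B [B [C [C [D true]] & [D r]]] | [C [D ~ [D ( [B [C [D r]]] )]]]] | [C [C [D true]] & [D true]]]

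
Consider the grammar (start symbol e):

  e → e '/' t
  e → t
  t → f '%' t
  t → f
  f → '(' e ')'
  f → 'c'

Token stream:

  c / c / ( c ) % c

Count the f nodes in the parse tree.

5

[e [e [e [t [f c]]] / [t [f c]]] / [t [f ( [e [t [f c]]] )] % [t [f c]]]]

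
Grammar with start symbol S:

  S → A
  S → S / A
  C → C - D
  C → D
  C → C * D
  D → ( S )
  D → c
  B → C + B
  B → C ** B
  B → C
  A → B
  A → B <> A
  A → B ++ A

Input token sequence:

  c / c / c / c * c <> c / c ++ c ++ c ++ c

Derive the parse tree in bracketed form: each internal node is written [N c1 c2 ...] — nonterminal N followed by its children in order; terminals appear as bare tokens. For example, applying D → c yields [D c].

[S [S [S [S [S [A [B [C [D c]]]]] / [A [B [C [D c]]]]] / [A [B [C [D c]]]]] / [A [B [C [C [D c]] * [D c]]] <> [A [B [C [D c]]]]]] / [A [B [C [D c]]] ++ [A [B [C [D c]]] ++ [A [B [C [D c]]] ++ [A [B [C [D c]]]]]]]]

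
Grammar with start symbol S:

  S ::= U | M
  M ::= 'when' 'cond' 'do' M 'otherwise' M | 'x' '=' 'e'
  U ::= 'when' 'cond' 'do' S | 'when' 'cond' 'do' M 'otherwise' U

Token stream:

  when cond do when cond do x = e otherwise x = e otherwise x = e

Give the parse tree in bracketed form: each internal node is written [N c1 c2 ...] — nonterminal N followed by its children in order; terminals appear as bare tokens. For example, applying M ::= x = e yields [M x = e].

S
M
when cond do M otherwise M
when cond do when cond do M otherwise M otherwise M
when cond do when cond do x = e otherwise M otherwise M
when cond do when cond do x = e otherwise x = e otherwise M
when cond do when cond do x = e otherwise x = e otherwise x = e

[S [M when cond do [M when cond do [M x = e] otherwise [M x = e]] otherwise [M x = e]]]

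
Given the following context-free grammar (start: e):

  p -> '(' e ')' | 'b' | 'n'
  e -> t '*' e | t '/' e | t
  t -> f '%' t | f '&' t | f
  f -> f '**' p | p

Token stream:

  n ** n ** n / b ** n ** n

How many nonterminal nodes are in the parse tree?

[e [t [f [f [f [p n]] ** [p n]] ** [p n]]] / [e [t [f [f [f [p b]] ** [p n]] ** [p n]]]]]

16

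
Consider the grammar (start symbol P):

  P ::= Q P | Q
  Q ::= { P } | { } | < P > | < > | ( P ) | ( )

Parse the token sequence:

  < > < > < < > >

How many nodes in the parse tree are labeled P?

4

[P [Q < >] [P [Q < >] [P [Q < [P [Q < >]] >]]]]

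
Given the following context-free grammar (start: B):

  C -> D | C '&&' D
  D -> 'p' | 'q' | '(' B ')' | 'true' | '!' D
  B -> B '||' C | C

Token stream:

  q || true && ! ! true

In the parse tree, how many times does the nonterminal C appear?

3

[B [B [C [D q]]] || [C [C [D true]] && [D ! [D ! [D true]]]]]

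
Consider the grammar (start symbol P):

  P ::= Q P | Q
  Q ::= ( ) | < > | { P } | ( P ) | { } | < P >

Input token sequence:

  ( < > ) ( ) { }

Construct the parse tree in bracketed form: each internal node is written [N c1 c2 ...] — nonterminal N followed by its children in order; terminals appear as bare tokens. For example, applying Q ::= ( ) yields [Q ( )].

[P [Q ( [P [Q < >]] )] [P [Q ( )] [P [Q { }]]]]

P
Q P
( P ) P
( Q ) P
( < > ) P
( < > ) Q P
( < > ) ( ) P
( < > ) ( ) Q
( < > ) ( ) { }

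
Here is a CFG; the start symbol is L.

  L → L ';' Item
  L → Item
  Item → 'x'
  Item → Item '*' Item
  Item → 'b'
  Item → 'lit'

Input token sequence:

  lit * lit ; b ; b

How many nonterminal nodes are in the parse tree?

[L [L [L [Item [Item lit] * [Item lit]]] ; [Item b]] ; [Item b]]

8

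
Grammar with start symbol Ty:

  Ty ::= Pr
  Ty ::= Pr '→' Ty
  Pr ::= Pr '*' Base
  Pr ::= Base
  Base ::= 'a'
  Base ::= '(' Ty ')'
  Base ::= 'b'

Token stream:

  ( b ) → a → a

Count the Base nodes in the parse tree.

4

[Ty [Pr [Base ( [Ty [Pr [Base b]]] )]] → [Ty [Pr [Base a]] → [Ty [Pr [Base a]]]]]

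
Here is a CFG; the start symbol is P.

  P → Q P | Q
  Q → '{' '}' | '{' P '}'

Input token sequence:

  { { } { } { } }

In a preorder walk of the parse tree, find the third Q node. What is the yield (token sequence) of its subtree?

[P [Q { [P [Q { }] [P [Q { }] [P [Q { }]]]] }]]

{ }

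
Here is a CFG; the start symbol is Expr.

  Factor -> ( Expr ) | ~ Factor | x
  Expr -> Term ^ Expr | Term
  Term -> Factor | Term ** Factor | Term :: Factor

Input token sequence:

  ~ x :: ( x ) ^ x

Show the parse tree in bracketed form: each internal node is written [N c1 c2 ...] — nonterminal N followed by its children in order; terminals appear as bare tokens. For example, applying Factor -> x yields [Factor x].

Expr
Term ^ Expr
Term :: Factor ^ Expr
Factor :: Factor ^ Expr
~ Factor :: Factor ^ Expr
~ x :: Factor ^ Expr
~ x :: ( Expr ) ^ Expr
~ x :: ( Term ) ^ Expr
~ x :: ( Factor ) ^ Expr
~ x :: ( x ) ^ Expr
~ x :: ( x ) ^ Term
~ x :: ( x ) ^ Factor
~ x :: ( x ) ^ x

[Expr [Term [Term [Factor ~ [Factor x]]] :: [Factor ( [Expr [Term [Factor x]]] )]] ^ [Expr [Term [Factor x]]]]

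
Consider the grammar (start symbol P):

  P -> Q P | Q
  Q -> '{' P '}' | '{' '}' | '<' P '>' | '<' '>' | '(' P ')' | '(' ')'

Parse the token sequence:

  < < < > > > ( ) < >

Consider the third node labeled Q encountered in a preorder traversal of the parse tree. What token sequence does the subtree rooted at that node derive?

[P [Q < [P [Q < [P [Q < >]] >]] >] [P [Q ( )] [P [Q < >]]]]

< >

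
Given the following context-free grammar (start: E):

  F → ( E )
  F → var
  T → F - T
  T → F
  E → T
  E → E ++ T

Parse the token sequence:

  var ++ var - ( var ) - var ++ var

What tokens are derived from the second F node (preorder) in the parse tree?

[E [E [E [T [F var]]] ++ [T [F var] - [T [F ( [E [T [F var]]] )] - [T [F var]]]]] ++ [T [F var]]]

var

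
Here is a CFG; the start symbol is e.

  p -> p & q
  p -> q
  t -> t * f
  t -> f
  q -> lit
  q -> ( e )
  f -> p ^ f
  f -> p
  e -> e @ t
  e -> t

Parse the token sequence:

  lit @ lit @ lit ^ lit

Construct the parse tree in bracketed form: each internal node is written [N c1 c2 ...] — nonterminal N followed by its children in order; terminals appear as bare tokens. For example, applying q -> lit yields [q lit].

e
e @ t
e @ t @ t
t @ t @ t
f @ t @ t
p @ t @ t
q @ t @ t
lit @ t @ t
lit @ f @ t
lit @ p @ t
lit @ q @ t
lit @ lit @ t
lit @ lit @ f
lit @ lit @ p ^ f
lit @ lit @ q ^ f
lit @ lit @ lit ^ f
lit @ lit @ lit ^ p
lit @ lit @ lit ^ q
lit @ lit @ lit ^ lit

[e [e [e [t [f [p [q lit]]]]] @ [t [f [p [q lit]]]]] @ [t [f [p [q lit]] ^ [f [p [q lit]]]]]]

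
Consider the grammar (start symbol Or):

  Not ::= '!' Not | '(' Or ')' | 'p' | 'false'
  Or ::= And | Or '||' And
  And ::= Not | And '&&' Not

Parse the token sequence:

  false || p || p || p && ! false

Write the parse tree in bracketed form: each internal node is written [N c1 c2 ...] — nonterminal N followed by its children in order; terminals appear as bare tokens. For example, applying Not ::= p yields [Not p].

Or
Or || And
Or || And || And
Or || And || And || And
And || And || And || And
Not || And || And || And
false || And || And || And
false || Not || And || And
false || p || And || And
false || p || Not || And
false || p || p || And
false || p || p || And && Not
false || p || p || Not && Not
false || p || p || p && Not
false || p || p || p && ! Not
false || p || p || p && ! false

[Or [Or [Or [Or [And [Not false]]] || [And [Not p]]] || [And [Not p]]] || [And [And [Not p]] && [Not ! [Not false]]]]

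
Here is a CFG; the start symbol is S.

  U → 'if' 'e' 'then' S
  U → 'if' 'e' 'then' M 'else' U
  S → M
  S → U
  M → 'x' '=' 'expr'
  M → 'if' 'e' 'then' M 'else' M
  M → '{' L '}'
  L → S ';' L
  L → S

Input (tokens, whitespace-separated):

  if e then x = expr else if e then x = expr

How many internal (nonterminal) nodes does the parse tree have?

[S [U if e then [M x = expr] else [U if e then [S [M x = expr]]]]]

6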